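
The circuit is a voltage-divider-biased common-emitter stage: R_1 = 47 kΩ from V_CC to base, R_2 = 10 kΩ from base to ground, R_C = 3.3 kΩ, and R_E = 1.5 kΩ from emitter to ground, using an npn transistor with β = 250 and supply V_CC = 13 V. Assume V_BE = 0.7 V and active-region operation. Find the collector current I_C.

I_C ≈ 1 mA

Thevenize the base divider: V_Th = V_CC·R_2/(R_1+R_2) = 13×10/57 = 2.28 V, R_Th = R_1‖R_2 = 8.25 kΩ.
Base-emitter loop: V_Th = I_B·R_Th + V_BE + (β+1)I_B·R_E, so I_B = (2.28 − 0.7) / (8.25 + 251×1.5) = 0.00411 mA.
I_C = β·I_B = 250×0.00411 = 1.03 mA, and I_E = (β+1)I_B = 1.03 mA.
V_CE = V_CC − I_C·R_C − I_E·R_E = 13 − 1.03×3.3 − 1.03×1.5 = 8.06 V.
V_CE = 8.06 V > 0.2 V confirms active-region operation.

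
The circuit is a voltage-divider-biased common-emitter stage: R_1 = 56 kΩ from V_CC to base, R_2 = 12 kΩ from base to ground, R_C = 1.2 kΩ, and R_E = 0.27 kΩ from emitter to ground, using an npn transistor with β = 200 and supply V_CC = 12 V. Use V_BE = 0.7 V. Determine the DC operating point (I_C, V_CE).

I_C ≈ 4.4 mA, V_CE ≈ 5.5 V

Thevenize the base divider: V_Th = V_CC·R_2/(R_1+R_2) = 12×12/68 = 2.12 V, R_Th = R_1‖R_2 = 9.88 kΩ.
Base-emitter loop: V_Th = I_B·R_Th + V_BE + (β+1)I_B·R_E, so I_B = (2.12 − 0.7) / (9.88 + 201×0.27) = 0.0221 mA.
I_C = β·I_B = 200×0.0221 = 4.42 mA, and I_E = (β+1)I_B = 4.44 mA.
V_CE = V_CC − I_C·R_C − I_E·R_E = 12 − 4.42×1.2 − 4.44×0.27 = 5.5 V.
V_CE = 5.5 V > 0.2 V confirms active-region operation.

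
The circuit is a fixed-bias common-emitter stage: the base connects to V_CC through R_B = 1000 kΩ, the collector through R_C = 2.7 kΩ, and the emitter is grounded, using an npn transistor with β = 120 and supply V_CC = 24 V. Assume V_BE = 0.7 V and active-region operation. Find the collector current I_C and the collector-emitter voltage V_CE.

Base loop: V_CC = I_B·R_B + V_BE, so I_B = (24 − 0.7)/1000 kΩ = 0.0233 mA.
In the active region I_C = β·I_B = 120 × 0.0233 = 2.8 mA.
Collector loop: V_CE = V_CC − I_C·R_C = 24 − 2.8×2.7 = 16.5 V.
Since V_CE = 16.5 V > V_CE(sat) ≈ 0.2 V, the transistor is in the active region as assumed.

I_C ≈ 2.8 mA, V_CE ≈ 16 V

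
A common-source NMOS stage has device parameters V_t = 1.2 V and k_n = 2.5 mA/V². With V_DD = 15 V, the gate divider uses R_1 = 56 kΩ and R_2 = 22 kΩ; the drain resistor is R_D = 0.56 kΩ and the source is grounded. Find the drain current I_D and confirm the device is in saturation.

V_G = V_DD·R_2/(R_1+R_2) = 15×22/78 = 4.23 V. With the source grounded, V_GS = V_G = 4.23 V.
Assume saturation: I_D = (k_n/2)(V_GS − V_t)² = (2.5/2)×(4.23 − 1.2)² = 1.25×3.03² = 11.5 mA.
V_DS = V_DD − I_D·R_D = 15 − 11.5×0.56 = 8.57 V.
Saturation requires V_DS ≥ V_GS − V_t = 3.03 V; 8.57 ≥ 3.03 ✓.

I_D ≈ 11 mA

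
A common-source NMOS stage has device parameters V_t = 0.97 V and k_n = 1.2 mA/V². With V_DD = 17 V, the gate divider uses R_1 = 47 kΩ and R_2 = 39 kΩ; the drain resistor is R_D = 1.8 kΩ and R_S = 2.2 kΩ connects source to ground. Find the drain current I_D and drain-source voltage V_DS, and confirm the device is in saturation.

V_G = V_DD·R_2/(R_1+R_2) = 17×39/86 = 7.71 V.
Assume saturation: I_D = (k_n/2)(V_GS − V_t)² with V_GS = V_G − I_D·R_S = 7.71 − 2.2·I_D.
Substituting gives 2.9·I_D² − 18.8·I_D + 27.3 = 0, with roots I_D = 2.19 or 4.28 mA.
The root I_D = 4.28 mA gives V_GS = -1.7 V ≤ V_t, so take I_D = 2.19 mA.
Then V_GS = 2.88 V and V_DS = V_DD − I_D(R_D+R_S) = 17 − 2.19×4 = 8.22 V.
Saturation requires V_DS ≥ V_GS − V_t = 1.91 V; 8.22 ≥ 1.91 ✓.

I_D ≈ 2.2 mA, V_DS ≈ 8.2 V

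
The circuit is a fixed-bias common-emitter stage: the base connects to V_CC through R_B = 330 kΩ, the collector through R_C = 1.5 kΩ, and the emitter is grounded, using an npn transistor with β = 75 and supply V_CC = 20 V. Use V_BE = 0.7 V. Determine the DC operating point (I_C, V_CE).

Base loop: V_CC = I_B·R_B + V_BE, so I_B = (20 − 0.7)/330 kΩ = 0.0585 mA.
In the active region I_C = β·I_B = 75 × 0.0585 = 4.39 mA.
Collector loop: V_CE = V_CC − I_C·R_C = 20 − 4.39×1.5 = 13.4 V.
Since V_CE = 13.4 V > V_CE(sat) ≈ 0.2 V, the transistor is in the active region as assumed.

I_C ≈ 4.4 mA, V_CE ≈ 13 V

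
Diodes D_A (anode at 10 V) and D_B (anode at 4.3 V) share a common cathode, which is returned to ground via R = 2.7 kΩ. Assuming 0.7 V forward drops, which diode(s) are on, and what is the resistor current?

Only D_A conducts; I_R ≈ 3.4 mA

Assume both conduct. Then node N would need to be at both 10−0.7 = 9.3 V and 4.3−0.7 = 3.6 V, which is impossible.
Assume only D_A conducts: V_N = 10 − 0.7 = 9.3 V, so I_R = 9.3/2.7 = 3.44 mA.
Check D_B: its anode-to-cathode voltage is 4.3 − 9.3 = -5 V < 0.7 V, so it is off. The assumption is consistent.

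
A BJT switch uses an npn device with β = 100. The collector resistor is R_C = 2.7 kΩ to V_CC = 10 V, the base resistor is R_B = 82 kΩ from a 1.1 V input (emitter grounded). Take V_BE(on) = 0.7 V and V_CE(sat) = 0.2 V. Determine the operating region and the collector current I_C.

Assume active. Base-emitter loop: I_B = (V_BB − V_BE)/R_B = (1.1 − 0.7)/82 = 0.00488 mA.
I_C = β·I_B = 100×0.00488 = 0.488 mA.
V_CE = V_CC − I_C·R_C = 10 − 0.488×2.7 = 8.68 V > V_CE(sat), so the active-region assumption holds.

active; I_C ≈ 0.49 mA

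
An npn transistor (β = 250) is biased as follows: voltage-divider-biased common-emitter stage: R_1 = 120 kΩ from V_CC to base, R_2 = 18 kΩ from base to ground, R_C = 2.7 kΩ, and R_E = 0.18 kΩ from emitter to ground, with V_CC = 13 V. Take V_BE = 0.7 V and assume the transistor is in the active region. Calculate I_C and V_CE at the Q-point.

I_C ≈ 4.1 mA, V_CE ≈ 1.2 V

Thevenize the base divider: V_Th = V_CC·R_2/(R_1+R_2) = 13×18/138 = 1.7 V, R_Th = R_1‖R_2 = 15.7 kΩ.
Base-emitter loop: V_Th = I_B·R_Th + V_BE + (β+1)I_B·R_E, so I_B = (1.7 − 0.7) / (15.7 + 251×0.18) = 0.0164 mA.
I_C = β·I_B = 250×0.0164 = 4.09 mA, and I_E = (β+1)I_B = 4.11 mA.
V_CE = V_CC − I_C·R_C − I_E·R_E = 13 − 4.09×2.7 − 4.11×0.18 = 1.21 V.
V_CE = 1.21 V > 0.2 V confirms active-region operation.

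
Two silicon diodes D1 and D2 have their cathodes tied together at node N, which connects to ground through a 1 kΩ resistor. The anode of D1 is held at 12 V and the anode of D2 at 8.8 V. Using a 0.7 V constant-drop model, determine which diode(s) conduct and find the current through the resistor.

Assume both conduct. Then node N would need to be at both 12−0.7 = 11.3 V and 8.8−0.7 = 8.1 V, which is impossible.
Assume only D1 conducts: V_N = 12 − 0.7 = 11.3 V, so I_R = 11.3/1 = 11.3 mA.
Check D2: its anode-to-cathode voltage is 8.8 − 11.3 = -2.5 V < 0.7 V, so it is off. The assumption is consistent.

Only D1 conducts; I_R ≈ 11 mA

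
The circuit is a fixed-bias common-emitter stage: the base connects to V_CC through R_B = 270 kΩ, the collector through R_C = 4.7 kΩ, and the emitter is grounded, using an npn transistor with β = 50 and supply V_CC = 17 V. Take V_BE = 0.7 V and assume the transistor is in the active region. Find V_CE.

V_CE ≈ 2.8 V

Base loop: V_CC = I_B·R_B + V_BE, so I_B = (17 − 0.7)/270 kΩ = 0.0604 mA.
In the active region I_C = β·I_B = 50 × 0.0604 = 3.02 mA.
Collector loop: V_CE = V_CC − I_C·R_C = 17 − 3.02×4.7 = 2.81 V.
Since V_CE = 2.81 V > V_CE(sat) ≈ 0.2 V, the transistor is in the active region as assumed.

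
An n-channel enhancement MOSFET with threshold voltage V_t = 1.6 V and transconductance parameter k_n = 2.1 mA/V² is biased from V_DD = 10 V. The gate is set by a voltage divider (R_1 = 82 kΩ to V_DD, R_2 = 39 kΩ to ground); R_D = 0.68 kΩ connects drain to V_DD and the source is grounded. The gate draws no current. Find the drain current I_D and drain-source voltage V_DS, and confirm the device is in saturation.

I_D ≈ 2.8 mA, V_DS ≈ 8.1 V

V_G = V_DD·R_2/(R_1+R_2) = 10×39/121 = 3.22 V. With the source grounded, V_GS = V_G = 3.22 V.
Assume saturation: I_D = (k_n/2)(V_GS − V_t)² = (2.1/2)×(3.22 − 1.6)² = 1.05×1.62² = 2.77 mA.
V_DS = V_DD − I_D·R_D = 10 − 2.77×0.68 = 8.12 V.
Saturation requires V_DS ≥ V_GS − V_t = 1.62 V; 8.12 ≥ 1.62 ✓.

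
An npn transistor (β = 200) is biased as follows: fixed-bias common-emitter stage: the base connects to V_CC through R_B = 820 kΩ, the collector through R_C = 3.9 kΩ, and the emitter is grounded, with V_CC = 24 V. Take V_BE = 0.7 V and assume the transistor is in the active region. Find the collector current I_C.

I_C ≈ 5.7 mA

Base loop: V_CC = I_B·R_B + V_BE, so I_B = (24 − 0.7)/820 kΩ = 0.0284 mA.
In the active region I_C = β·I_B = 200 × 0.0284 = 5.68 mA.
Collector loop: V_CE = V_CC − I_C·R_C = 24 − 5.68×3.9 = 1.84 V.
Since V_CE = 1.84 V > V_CE(sat) ≈ 0.2 V, the transistor is in the active region as assumed.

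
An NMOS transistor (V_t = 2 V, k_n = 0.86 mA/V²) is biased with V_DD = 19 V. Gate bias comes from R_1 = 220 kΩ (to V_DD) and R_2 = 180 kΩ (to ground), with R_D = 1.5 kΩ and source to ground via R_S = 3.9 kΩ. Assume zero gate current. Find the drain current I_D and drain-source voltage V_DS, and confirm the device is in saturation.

I_D ≈ 1.2 mA, V_DS ≈ 12 V

V_G = V_DD·R_2/(R_1+R_2) = 19×180/400 = 8.55 V.
Assume saturation: I_D = (k_n/2)(V_GS − V_t)² with V_GS = V_G − I_D·R_S = 8.55 − 3.9·I_D.
Substituting gives 6.54·I_D² − 23·I_D + 18.4 = 0, with roots I_D = 1.24 or 2.27 mA.
The root I_D = 2.27 mA gives V_GS = -0.297 V ≤ V_t, so take I_D = 1.24 mA.
Then V_GS = 3.7 V and V_DS = V_DD − I_D(R_D+R_S) = 19 − 1.24×5.4 = 12.3 V.
Saturation requires V_DS ≥ V_GS − V_t = 1.7 V; 12.3 ≥ 1.7 ✓.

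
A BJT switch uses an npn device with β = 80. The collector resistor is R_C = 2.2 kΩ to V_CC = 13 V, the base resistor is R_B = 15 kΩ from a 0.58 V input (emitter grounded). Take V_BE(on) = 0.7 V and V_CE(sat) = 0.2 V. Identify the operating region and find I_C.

V_BB = 0.58 V ≤ V_BE(on) = 0.7 V, so the base-emitter junction is not forward biased.
The transistor is in cutoff: I_B = I_C = 0.

cutoff; I_C ≈ 0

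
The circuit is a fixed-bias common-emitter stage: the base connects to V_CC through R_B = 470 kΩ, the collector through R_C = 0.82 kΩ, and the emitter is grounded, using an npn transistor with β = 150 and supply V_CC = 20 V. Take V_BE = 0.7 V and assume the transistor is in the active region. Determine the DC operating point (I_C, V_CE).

Base loop: V_CC = I_B·R_B + V_BE, so I_B = (20 − 0.7)/470 kΩ = 0.0411 mA.
In the active region I_C = β·I_B = 150 × 0.0411 = 6.16 mA.
Collector loop: V_CE = V_CC − I_C·R_C = 20 − 6.16×0.82 = 14.9 V.
Since V_CE = 14.9 V > V_CE(sat) ≈ 0.2 V, the transistor is in the active region as assumed.

I_C ≈ 6.2 mA, V_CE ≈ 15 V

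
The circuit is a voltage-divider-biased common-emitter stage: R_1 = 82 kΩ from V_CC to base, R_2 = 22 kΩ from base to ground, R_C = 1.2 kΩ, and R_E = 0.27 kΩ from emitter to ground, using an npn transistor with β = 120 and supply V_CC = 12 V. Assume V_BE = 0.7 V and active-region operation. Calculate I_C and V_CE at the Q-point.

Thevenize the base divider: V_Th = V_CC·R_2/(R_1+R_2) = 12×22/104 = 2.54 V, R_Th = R_1‖R_2 = 17.3 kΩ.
Base-emitter loop: V_Th = I_B·R_Th + V_BE + (β+1)I_B·R_E, so I_B = (2.54 − 0.7) / (17.3 + 121×0.27) = 0.0368 mA.
I_C = β·I_B = 120×0.0368 = 4.41 mA, and I_E = (β+1)I_B = 4.45 mA.
V_CE = V_CC − I_C·R_C − I_E·R_E = 12 − 4.41×1.2 − 4.45×0.27 = 5.51 V.
V_CE = 5.51 V > 0.2 V confirms active-region operation.

I_C ≈ 4.4 mA, V_CE ≈ 5.5 V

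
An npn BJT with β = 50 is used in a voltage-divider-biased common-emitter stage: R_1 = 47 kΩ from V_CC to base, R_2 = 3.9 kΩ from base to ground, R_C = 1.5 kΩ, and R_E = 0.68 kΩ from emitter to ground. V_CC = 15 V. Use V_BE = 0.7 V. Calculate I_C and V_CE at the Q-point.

Thevenize the base divider: V_Th = V_CC·R_2/(R_1+R_2) = 15×3.9/50.9 = 1.15 V, R_Th = R_1‖R_2 = 3.6 kΩ.
Base-emitter loop: V_Th = I_B·R_Th + V_BE + (β+1)I_B·R_E, so I_B = (1.15 − 0.7) / (3.6 + 51×0.68) = 0.0117 mA.
I_C = β·I_B = 50×0.0117 = 0.587 mA, and I_E = (β+1)I_B = 0.599 mA.
V_CE = V_CC − I_C·R_C − I_E·R_E = 15 − 0.587×1.5 − 0.599×0.68 = 13.7 V.
V_CE = 13.7 V > 0.2 V confirms active-region operation.

I_C ≈ 0.59 mA, V_CE ≈ 14 V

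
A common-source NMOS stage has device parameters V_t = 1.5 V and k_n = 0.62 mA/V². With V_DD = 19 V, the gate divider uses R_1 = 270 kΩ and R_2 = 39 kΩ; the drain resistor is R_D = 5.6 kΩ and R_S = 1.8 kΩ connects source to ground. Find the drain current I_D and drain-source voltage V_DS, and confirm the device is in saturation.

I_D ≈ 0.13 mA, V_DS ≈ 18 V

V_G = V_DD·R_2/(R_1+R_2) = 19×39/309 = 2.4 V.
Assume saturation: I_D = (k_n/2)(V_GS − V_t)² with V_GS = V_G − I_D·R_S = 2.4 − 1.8·I_D.
Substituting gives 1·I_D² − 2·I_D + 0.25 = 0, with roots I_D = 0.134 or 1.86 mA.
The root I_D = 1.86 mA gives V_GS = -0.949 V ≤ V_t, so take I_D = 0.134 mA.
Then V_GS = 2.16 V and V_DS = V_DD − I_D(R_D+R_S) = 19 − 0.134×7.4 = 18 V.
Saturation requires V_DS ≥ V_GS − V_t = 0.657 V; 18 ≥ 0.657 ✓.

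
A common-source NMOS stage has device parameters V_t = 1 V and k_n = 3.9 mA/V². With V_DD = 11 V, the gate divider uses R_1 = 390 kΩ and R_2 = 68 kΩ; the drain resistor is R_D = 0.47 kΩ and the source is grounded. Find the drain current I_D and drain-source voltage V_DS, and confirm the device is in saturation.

V_G = V_DD·R_2/(R_1+R_2) = 11×68/458 = 1.63 V. With the source grounded, V_GS = V_G = 1.63 V.
Assume saturation: I_D = (k_n/2)(V_GS − V_t)² = (3.9/2)×(1.63 − 1)² = 1.95×0.633² = 0.782 mA.
V_DS = V_DD − I_D·R_D = 11 − 0.782×0.47 = 10.6 V.
Saturation requires V_DS ≥ V_GS − V_t = 0.633 V; 10.6 ≥ 0.633 ✓.

I_D ≈ 0.78 mA, V_DS ≈ 11 V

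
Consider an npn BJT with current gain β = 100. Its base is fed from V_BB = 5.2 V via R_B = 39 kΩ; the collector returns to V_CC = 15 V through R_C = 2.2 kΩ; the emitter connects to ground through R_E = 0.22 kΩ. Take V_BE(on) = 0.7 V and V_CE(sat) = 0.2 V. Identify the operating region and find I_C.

Assume active: I_B = (5.2 − 0.7)/(39 + 101×0.22) = 0.0735 mA, I_C = β·I_B = 7.35 mA.
Then V_CE = 15 − 7.35×2.2 − 7.42×0.22 = -2.8 V < 0.2 V — the active assumption fails.
Re-solve with V_CE = 0.2 V. KCL at the emitter: V_E/R_E = (V_BB−0.7−V_E)/R_B + (V_CC−0.2−V_E)/R_C, giving V_E = 1.36 V.
I_C = (V_CC − 0.2 − V_E)/R_C = (14.8 − 1.36)/2.2 = 6.11 mA.
Check: I_B = (4.5 − 1.36)/39 = 0.0805 mA, and β·I_B = 8.05 mA > I_C, confirming saturation.

saturation; I_C ≈ 6.1 mA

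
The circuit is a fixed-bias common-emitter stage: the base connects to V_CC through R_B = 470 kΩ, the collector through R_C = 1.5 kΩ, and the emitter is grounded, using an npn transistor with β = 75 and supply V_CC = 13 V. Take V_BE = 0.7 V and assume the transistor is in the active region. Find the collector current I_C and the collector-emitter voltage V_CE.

I_C ≈ 2 mA, V_CE ≈ 10 V

Base loop: V_CC = I_B·R_B + V_BE, so I_B = (13 − 0.7)/470 kΩ = 0.0262 mA.
In the active region I_C = β·I_B = 75 × 0.0262 = 1.96 mA.
Collector loop: V_CE = V_CC − I_C·R_C = 13 − 1.96×1.5 = 10.1 V.
Since V_CE = 10.1 V > V_CE(sat) ≈ 0.2 V, the transistor is in the active region as assumed.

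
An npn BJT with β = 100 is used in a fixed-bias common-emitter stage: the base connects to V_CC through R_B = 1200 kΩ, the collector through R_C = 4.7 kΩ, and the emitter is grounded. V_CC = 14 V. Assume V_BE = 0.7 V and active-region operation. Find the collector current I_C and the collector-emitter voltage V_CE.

I_C ≈ 1.1 mA, V_CE ≈ 8.8 V

Base loop: V_CC = I_B·R_B + V_BE, so I_B = (14 − 0.7)/1200 kΩ = 0.0111 mA.
In the active region I_C = β·I_B = 100 × 0.0111 = 1.11 mA.
Collector loop: V_CE = V_CC − I_C·R_C = 14 − 1.11×4.7 = 8.79 V.
Since V_CE = 8.79 V > V_CE(sat) ≈ 0.2 V, the transistor is in the active region as assumed.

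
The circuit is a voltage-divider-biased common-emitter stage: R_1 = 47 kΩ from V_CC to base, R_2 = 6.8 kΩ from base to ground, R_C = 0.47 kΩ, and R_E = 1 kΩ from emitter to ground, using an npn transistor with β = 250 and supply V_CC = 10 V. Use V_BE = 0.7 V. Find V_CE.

V_CE ≈ 9.2 V

Thevenize the base divider: V_Th = V_CC·R_2/(R_1+R_2) = 10×6.8/53.8 = 1.26 V, R_Th = R_1‖R_2 = 5.94 kΩ.
Base-emitter loop: V_Th = I_B·R_Th + V_BE + (β+1)I_B·R_E, so I_B = (1.26 − 0.7) / (5.94 + 251×1) = 0.00219 mA.
I_C = β·I_B = 250×0.00219 = 0.549 mA, and I_E = (β+1)I_B = 0.551 mA.
V_CE = V_CC − I_C·R_C − I_E·R_E = 10 − 0.549×0.47 − 0.551×1 = 9.19 V.
V_CE = 9.19 V > 0.2 V confirms active-region operation.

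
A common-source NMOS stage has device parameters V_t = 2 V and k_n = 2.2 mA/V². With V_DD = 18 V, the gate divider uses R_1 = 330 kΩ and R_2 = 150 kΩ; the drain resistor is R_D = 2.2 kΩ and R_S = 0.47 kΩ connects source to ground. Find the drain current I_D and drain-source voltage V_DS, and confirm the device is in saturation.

I_D ≈ 3.8 mA, V_DS ≈ 7.9 V

V_G = V_DD·R_2/(R_1+R_2) = 18×150/480 = 5.62 V.
Assume saturation: I_D = (k_n/2)(V_GS − V_t)² with V_GS = V_G − I_D·R_S = 5.62 − 0.47·I_D.
Substituting gives 0.243·I_D² − 4.75·I_D + 14.5 = 0, with roots I_D = 3.77 or 15.8 mA.
The root I_D = 15.8 mA gives V_GS = -1.79 V ≤ V_t, so take I_D = 3.77 mA.
Then V_GS = 3.85 V and V_DS = V_DD − I_D(R_D+R_S) = 18 − 3.77×2.67 = 7.93 V.
Saturation requires V_DS ≥ V_GS − V_t = 1.85 V; 7.93 ≥ 1.85 ✓.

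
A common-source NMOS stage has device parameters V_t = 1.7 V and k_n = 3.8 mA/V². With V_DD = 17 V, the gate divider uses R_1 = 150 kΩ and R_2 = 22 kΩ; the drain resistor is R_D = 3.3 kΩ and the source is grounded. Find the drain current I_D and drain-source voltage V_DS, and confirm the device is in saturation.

V_G = V_DD·R_2/(R_1+R_2) = 17×22/172 = 2.17 V. With the source grounded, V_GS = V_G = 2.17 V.
Assume saturation: I_D = (k_n/2)(V_GS − V_t)² = (3.8/2)×(2.17 − 1.7)² = 1.9×0.474² = 0.428 mA.
V_DS = V_DD − I_D·R_D = 17 − 0.428×3.3 = 15.6 V.
Saturation requires V_DS ≥ V_GS − V_t = 0.474 V; 15.6 ≥ 0.474 ✓.

I_D ≈ 0.43 mA, V_DS ≈ 16 V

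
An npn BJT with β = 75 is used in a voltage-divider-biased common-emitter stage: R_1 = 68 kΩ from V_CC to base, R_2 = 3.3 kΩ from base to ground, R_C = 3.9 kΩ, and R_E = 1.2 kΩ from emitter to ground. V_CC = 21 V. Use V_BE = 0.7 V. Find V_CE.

V_CE ≈ 20 V

Thevenize the base divider: V_Th = V_CC·R_2/(R_1+R_2) = 21×3.3/71.3 = 0.972 V, R_Th = R_1‖R_2 = 3.15 kΩ.
Base-emitter loop: V_Th = I_B·R_Th + V_BE + (β+1)I_B·R_E, so I_B = (0.972 − 0.7) / (3.15 + 76×1.2) = 0.00288 mA.
I_C = β·I_B = 75×0.00288 = 0.216 mA, and I_E = (β+1)I_B = 0.219 mA.
V_CE = V_CC − I_C·R_C − I_E·R_E = 21 − 0.216×3.9 − 0.219×1.2 = 19.9 V.
V_CE = 19.9 V > 0.2 V confirms active-region operation.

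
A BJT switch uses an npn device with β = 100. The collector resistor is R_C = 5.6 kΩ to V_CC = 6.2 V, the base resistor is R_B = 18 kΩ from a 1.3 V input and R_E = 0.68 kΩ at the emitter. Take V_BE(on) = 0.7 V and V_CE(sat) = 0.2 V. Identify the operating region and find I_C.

Assume active. Base-emitter loop: I_B = (V_BB − V_BE)/(R_B + (β+1)R_E) = (1.3 − 0.7)/(18 + 101×0.68) = 0.00692 mA.
I_C = β·I_B = 100×0.00692 = 0.692 mA.
V_CE = V_CC − I_C·R_C − I_E·R_E = 6.2 − 0.692×5.6 − 0.699×0.68 = 1.85 V > V_CE(sat), so the active-region assumption holds.

active; I_C ≈ 0.69 mA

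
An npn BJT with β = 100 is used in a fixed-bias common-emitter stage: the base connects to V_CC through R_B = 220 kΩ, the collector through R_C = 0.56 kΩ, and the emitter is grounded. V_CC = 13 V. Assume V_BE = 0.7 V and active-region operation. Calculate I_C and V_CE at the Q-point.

I_C ≈ 5.6 mA, V_CE ≈ 9.9 V

Base loop: V_CC = I_B·R_B + V_BE, so I_B = (13 − 0.7)/220 kΩ = 0.0559 mA.
In the active region I_C = β·I_B = 100 × 0.0559 = 5.59 mA.
Collector loop: V_CE = V_CC − I_C·R_C = 13 − 5.59×0.56 = 9.87 V.
Since V_CE = 9.87 V > V_CE(sat) ≈ 0.2 V, the transistor is in the active region as assumed.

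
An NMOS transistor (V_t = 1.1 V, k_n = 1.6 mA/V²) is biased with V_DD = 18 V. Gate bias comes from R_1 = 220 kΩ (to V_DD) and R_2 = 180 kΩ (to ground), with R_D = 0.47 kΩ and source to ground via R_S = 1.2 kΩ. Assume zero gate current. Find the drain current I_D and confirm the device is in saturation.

I_D ≈ 4 mA

V_G = V_DD·R_2/(R_1+R_2) = 18×180/400 = 8.1 V.
Assume saturation: I_D = (k_n/2)(V_GS − V_t)² with V_GS = V_G − I_D·R_S = 8.1 − 1.2·I_D.
Substituting gives 1.15·I_D² − 14.4·I_D + 39.2 = 0, with roots I_D = 3.98 or 8.56 mA.
The root I_D = 8.56 mA gives V_GS = -2.17 V ≤ V_t, so take I_D = 3.98 mA.
Then V_GS = 3.33 V and V_DS = V_DD − I_D(R_D+R_S) = 18 − 3.98×1.67 = 11.4 V.
Saturation requires V_DS ≥ V_GS − V_t = 2.23 V; 11.4 ≥ 2.23 ✓.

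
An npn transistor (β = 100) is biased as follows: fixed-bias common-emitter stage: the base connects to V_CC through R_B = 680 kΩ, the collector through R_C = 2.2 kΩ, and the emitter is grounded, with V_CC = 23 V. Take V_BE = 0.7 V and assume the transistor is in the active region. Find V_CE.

V_CE ≈ 16 V

Base loop: V_CC = I_B·R_B + V_BE, so I_B = (23 − 0.7)/680 kΩ = 0.0328 mA.
In the active region I_C = β·I_B = 100 × 0.0328 = 3.28 mA.
Collector loop: V_CE = V_CC − I_C·R_C = 23 − 3.28×2.2 = 15.8 V.
Since V_CE = 15.8 V > V_CE(sat) ≈ 0.2 V, the transistor is in the active region as assumed.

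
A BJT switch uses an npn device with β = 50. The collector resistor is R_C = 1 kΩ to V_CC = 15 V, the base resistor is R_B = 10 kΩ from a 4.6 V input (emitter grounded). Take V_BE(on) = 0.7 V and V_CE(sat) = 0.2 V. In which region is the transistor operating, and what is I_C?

Assume active: I_B = (4.6 − 0.7)/10 = 0.39 mA, giving I_C = β·I_B = 19.5 mA.
But then V_CE = 15 − 19.5×1 = -4.5 V < V_CE(sat) = 0.2 V — impossible in the active region.
So the transistor is saturated. With V_CE = 0.2 V, I_C = (V_CC − 0.2)/R_C = 14.8/1 = 14.8 mA.
Check: β·I_B = 19.5 mA > I_C = 14.8 mA, confirming saturation.

saturation; I_C ≈ 15 mA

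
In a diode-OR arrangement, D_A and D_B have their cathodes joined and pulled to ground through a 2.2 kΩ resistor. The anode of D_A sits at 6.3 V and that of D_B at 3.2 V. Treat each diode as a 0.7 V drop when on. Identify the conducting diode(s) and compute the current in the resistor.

Assume both conduct. Then node N would need to be at both 6.3−0.7 = 5.6 V and 3.2−0.7 = 2.5 V, which is impossible.
Assume only D_A conducts: V_N = 6.3 − 0.7 = 5.6 V, so I_R = 5.6/2.2 = 2.55 mA.
Check D_B: its anode-to-cathode voltage is 3.2 − 5.6 = -2.4 V < 0.7 V, so it is off. The assumption is consistent.

Only D_A conducts; I_R ≈ 2.5 mA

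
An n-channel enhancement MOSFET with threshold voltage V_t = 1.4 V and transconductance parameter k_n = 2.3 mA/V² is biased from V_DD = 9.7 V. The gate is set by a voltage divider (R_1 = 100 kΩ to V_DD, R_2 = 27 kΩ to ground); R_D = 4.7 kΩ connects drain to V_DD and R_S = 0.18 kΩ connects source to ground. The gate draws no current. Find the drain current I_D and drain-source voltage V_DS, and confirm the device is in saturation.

V_G = V_DD·R_2/(R_1+R_2) = 9.7×27/127 = 2.06 V.
Assume saturation: I_D = (k_n/2)(V_GS − V_t)² with V_GS = V_G − I_D·R_S = 2.06 − 0.18·I_D.
Substituting gives 0.0373·I_D² − 1.27·I_D + 0.504 = 0, with roots I_D = 0.4 or 33.8 mA.
The root I_D = 33.8 mA gives V_GS = -4.02 V ≤ V_t, so take I_D = 0.4 mA.
Then V_GS = 1.99 V and V_DS = V_DD − I_D(R_D+R_S) = 9.7 − 0.4×4.88 = 7.75 V.
Saturation requires V_DS ≥ V_GS − V_t = 0.59 V; 7.75 ≥ 0.59 ✓.

I_D ≈ 0.4 mA, V_DS ≈ 7.7 V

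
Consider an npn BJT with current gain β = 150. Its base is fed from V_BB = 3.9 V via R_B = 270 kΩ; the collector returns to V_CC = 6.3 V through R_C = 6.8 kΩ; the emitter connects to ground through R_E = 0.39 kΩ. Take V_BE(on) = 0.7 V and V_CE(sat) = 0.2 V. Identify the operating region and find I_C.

Assume active: I_B = (3.9 − 0.7)/(270 + 151×0.39) = 0.00973 mA, I_C = β·I_B = 1.46 mA.
Then V_CE = 6.3 − 1.46×6.8 − 1.47×0.39 = -4.2 V < 0.2 V — the active assumption fails.
Re-solve with V_CE = 0.2 V. KCL at the emitter: V_E/R_E = (V_BB−0.7−V_E)/R_B + (V_CC−0.2−V_E)/R_C, giving V_E = 0.335 V.
I_C = (V_CC − 0.2 − V_E)/R_C = (6.1 − 0.335)/6.8 = 0.848 mA.
Check: I_B = (3.2 − 0.335)/270 = 0.0106 mA, and β·I_B = 1.59 mA > I_C, confirming saturation.

saturation; I_C ≈ 0.85 mA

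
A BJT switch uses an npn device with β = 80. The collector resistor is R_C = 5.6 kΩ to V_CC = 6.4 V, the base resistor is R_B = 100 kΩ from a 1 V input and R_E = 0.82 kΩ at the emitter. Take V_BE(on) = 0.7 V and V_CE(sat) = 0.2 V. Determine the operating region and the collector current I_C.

active; I_C ≈ 0.14 mA

Assume active. Base-emitter loop: I_B = (V_BB − V_BE)/(R_B + (β+1)R_E) = (1 − 0.7)/(100 + 81×0.82) = 0.0018 mA.
I_C = β·I_B = 80×0.0018 = 0.144 mA.
V_CE = V_CC − I_C·R_C − I_E·R_E = 6.4 − 0.144×5.6 − 0.146×0.82 = 5.47 V > V_CE(sat), so the active-region assumption holds.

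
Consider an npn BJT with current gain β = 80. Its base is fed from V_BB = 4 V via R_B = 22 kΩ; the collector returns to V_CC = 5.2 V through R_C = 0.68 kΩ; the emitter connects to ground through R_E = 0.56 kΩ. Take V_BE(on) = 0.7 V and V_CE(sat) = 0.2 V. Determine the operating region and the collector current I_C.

Assume active. Base-emitter loop: I_B = (V_BB − V_BE)/(R_B + (β+1)R_E) = (4 − 0.7)/(22 + 81×0.56) = 0.049 mA.
I_C = β·I_B = 80×0.049 = 3.92 mA.
V_CE = V_CC − I_C·R_C − I_E·R_E = 5.2 − 3.92×0.68 − 3.97×0.56 = 0.313 V > V_CE(sat), so the active-region assumption holds.

active; I_C ≈ 3.9 mA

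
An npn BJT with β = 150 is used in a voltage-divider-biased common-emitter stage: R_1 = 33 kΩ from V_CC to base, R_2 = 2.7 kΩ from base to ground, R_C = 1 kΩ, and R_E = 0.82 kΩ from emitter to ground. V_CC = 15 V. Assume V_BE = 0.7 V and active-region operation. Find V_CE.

Thevenize the base divider: V_Th = V_CC·R_2/(R_1+R_2) = 15×2.7/35.7 = 1.13 V, R_Th = R_1‖R_2 = 2.5 kΩ.
Base-emitter loop: V_Th = I_B·R_Th + V_BE + (β+1)I_B·R_E, so I_B = (1.13 − 0.7) / (2.5 + 151×0.82) = 0.00344 mA.
I_C = β·I_B = 150×0.00344 = 0.516 mA, and I_E = (β+1)I_B = 0.519 mA.
V_CE = V_CC − I_C·R_C − I_E·R_E = 15 − 0.516×1 − 0.519×0.82 = 14.1 V.
V_CE = 14.1 V > 0.2 V confirms active-region operation.

V_CE ≈ 14 V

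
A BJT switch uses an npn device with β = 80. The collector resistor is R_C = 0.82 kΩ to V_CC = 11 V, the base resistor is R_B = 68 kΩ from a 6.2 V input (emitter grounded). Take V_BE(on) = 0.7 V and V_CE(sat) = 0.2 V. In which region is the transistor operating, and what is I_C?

Assume active. Base-emitter loop: I_B = (V_BB − V_BE)/R_B = (6.2 − 0.7)/68 = 0.0809 mA.
I_C = β·I_B = 80×0.0809 = 6.47 mA.
V_CE = V_CC − I_C·R_C = 11 − 6.47×0.82 = 5.69 V > V_CE(sat), so the active-region assumption holds.

active; I_C ≈ 6.5 mA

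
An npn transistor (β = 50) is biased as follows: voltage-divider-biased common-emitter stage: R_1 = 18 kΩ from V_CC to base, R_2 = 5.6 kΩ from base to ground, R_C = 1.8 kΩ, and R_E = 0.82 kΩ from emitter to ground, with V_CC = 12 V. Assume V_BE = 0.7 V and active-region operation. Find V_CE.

V_CE ≈ 5.9 V

Thevenize the base divider: V_Th = V_CC·R_2/(R_1+R_2) = 12×5.6/23.6 = 2.85 V, R_Th = R_1‖R_2 = 4.27 kΩ.
Base-emitter loop: V_Th = I_B·R_Th + V_BE + (β+1)I_B·R_E, so I_B = (2.85 − 0.7) / (4.27 + 51×0.82) = 0.0466 mA.
I_C = β·I_B = 50×0.0466 = 2.33 mA, and I_E = (β+1)I_B = 2.38 mA.
V_CE = V_CC − I_C·R_C − I_E·R_E = 12 − 2.33×1.8 − 2.38×0.82 = 5.86 V.
V_CE = 5.86 V > 0.2 V confirms active-region operation.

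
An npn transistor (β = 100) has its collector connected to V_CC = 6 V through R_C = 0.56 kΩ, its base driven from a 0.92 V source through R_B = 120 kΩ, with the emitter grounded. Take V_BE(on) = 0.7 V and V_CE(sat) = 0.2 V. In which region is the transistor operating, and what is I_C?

active; I_C ≈ 0.18 mA

Assume active. Base-emitter loop: I_B = (V_BB − V_BE)/R_B = (0.92 − 0.7)/120 = 0.00183 mA.
I_C = β·I_B = 100×0.00183 = 0.183 mA.
V_CE = V_CC − I_C·R_C = 6 − 0.183×0.56 = 5.9 V > V_CE(sat), so the active-region assumption holds.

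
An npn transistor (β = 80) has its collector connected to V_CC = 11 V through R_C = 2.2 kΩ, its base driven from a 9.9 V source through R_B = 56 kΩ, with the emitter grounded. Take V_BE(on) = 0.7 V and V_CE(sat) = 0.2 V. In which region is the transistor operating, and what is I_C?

saturation; I_C ≈ 4.9 mA

Assume active: I_B = (9.9 − 0.7)/56 = 0.164 mA, giving I_C = β·I_B = 13.1 mA.
But then V_CE = 11 − 13.1×2.2 = -17.9 V < V_CE(sat) = 0.2 V — impossible in the active region.
So the transistor is saturated. With V_CE = 0.2 V, I_C = (V_CC − 0.2)/R_C = 10.8/2.2 = 4.91 mA.
Check: β·I_B = 13.1 mA > I_C = 4.91 mA, confirming saturation.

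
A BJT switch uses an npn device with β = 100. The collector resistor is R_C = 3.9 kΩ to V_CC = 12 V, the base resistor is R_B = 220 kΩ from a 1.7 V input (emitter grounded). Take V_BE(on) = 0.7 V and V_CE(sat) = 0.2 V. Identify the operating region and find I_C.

Assume active. Base-emitter loop: I_B = (V_BB − V_BE)/R_B = (1.7 − 0.7)/220 = 0.00455 mA.
I_C = β·I_B = 100×0.00455 = 0.455 mA.
V_CE = V_CC − I_C·R_C = 12 − 0.455×3.9 = 10.2 V > V_CE(sat), so the active-region assumption holds.

active; I_C ≈ 0.45 mA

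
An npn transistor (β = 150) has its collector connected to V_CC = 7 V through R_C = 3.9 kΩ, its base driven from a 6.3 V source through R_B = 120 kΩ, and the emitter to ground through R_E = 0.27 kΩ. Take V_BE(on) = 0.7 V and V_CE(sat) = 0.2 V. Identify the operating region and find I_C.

saturation; I_C ≈ 1.6 mA

Assume active: I_B = (6.3 − 0.7)/(120 + 151×0.27) = 0.0348 mA, I_C = β·I_B = 5.22 mA.
Then V_CE = 7 − 5.22×3.9 − 5.26×0.27 = -14.8 V < 0.2 V — the active assumption fails.
Re-solve with V_CE = 0.2 V. KCL at the emitter: V_E/R_E = (V_BB−0.7−V_E)/R_B + (V_CC−0.2−V_E)/R_C, giving V_E = 0.451 V.
I_C = (V_CC − 0.2 − V_E)/R_C = (6.8 − 0.451)/3.9 = 1.63 mA.
Check: I_B = (5.6 − 0.451)/120 = 0.0429 mA, and β·I_B = 6.44 mA > I_C, confirming saturation.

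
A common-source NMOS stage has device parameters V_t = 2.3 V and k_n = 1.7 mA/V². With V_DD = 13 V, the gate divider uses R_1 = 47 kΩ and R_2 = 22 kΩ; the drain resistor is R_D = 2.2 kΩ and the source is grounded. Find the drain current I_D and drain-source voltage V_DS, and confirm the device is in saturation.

V_G = V_DD·R_2/(R_1+R_2) = 13×22/69 = 4.14 V. With the source grounded, V_GS = V_G = 4.14 V.
Assume saturation: I_D = (k_n/2)(V_GS − V_t)² = (1.7/2)×(4.14 − 2.3)² = 0.85×1.84² = 2.89 mA.
V_DS = V_DD − I_D·R_D = 13 − 2.89×2.2 = 6.63 V.
Saturation requires V_DS ≥ V_GS − V_t = 1.84 V; 6.63 ≥ 1.84 ✓.

I_D ≈ 2.9 mA, V_DS ≈ 6.6 V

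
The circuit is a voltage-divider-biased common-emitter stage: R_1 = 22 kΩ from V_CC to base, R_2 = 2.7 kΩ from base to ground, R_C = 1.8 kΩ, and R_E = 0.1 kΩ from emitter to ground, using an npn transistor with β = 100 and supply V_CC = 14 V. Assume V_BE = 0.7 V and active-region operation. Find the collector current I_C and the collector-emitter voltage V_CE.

Thevenize the base divider: V_Th = V_CC·R_2/(R_1+R_2) = 14×2.7/24.7 = 1.53 V, R_Th = R_1‖R_2 = 2.4 kΩ.
Base-emitter loop: V_Th = I_B·R_Th + V_BE + (β+1)I_B·R_E, so I_B = (1.53 − 0.7) / (2.4 + 101×0.1) = 0.0664 mA.
I_C = β·I_B = 100×0.0664 = 6.64 mA, and I_E = (β+1)I_B = 6.71 mA.
V_CE = V_CC − I_C·R_C − I_E·R_E = 14 − 6.64×1.8 − 6.71×0.1 = 1.38 V.
V_CE = 1.38 V > 0.2 V confirms active-region operation.

I_C ≈ 6.6 mA, V_CE ≈ 1.4 V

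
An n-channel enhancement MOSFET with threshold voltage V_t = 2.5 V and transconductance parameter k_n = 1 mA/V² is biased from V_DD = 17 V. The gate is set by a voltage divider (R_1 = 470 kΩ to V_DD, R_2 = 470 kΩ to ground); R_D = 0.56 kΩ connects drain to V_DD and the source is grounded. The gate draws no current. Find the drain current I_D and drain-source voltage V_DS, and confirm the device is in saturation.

I_D ≈ 18 mA, V_DS ≈ 6.9 V

V_G = V_DD·R_2/(R_1+R_2) = 17×470/940 = 8.5 V. With the source grounded, V_GS = V_G = 8.5 V.
Assume saturation: I_D = (k_n/2)(V_GS − V_t)² = (1/2)×(8.5 − 2.5)² = 0.5×6² = 18 mA.
V_DS = V_DD − I_D·R_D = 17 − 18×0.56 = 6.92 V.
Saturation requires V_DS ≥ V_GS − V_t = 6 V; 6.92 ≥ 6 ✓.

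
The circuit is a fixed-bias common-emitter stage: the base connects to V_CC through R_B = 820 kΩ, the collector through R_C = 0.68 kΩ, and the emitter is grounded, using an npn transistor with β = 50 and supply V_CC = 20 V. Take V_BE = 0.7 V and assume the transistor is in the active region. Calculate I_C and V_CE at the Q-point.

Base loop: V_CC = I_B·R_B + V_BE, so I_B = (20 − 0.7)/820 kΩ = 0.0235 mA.
In the active region I_C = β·I_B = 50 × 0.0235 = 1.18 mA.
Collector loop: V_CE = V_CC − I_C·R_C = 20 − 1.18×0.68 = 19.2 V.
Since V_CE = 19.2 V > V_CE(sat) ≈ 0.2 V, the transistor is in the active region as assumed.

I_C ≈ 1.2 mA, V_CE ≈ 19 V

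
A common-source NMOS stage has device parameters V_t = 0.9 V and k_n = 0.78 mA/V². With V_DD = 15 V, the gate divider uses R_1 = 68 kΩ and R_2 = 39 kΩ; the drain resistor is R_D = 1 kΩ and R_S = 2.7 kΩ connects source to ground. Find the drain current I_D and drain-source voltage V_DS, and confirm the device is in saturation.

I_D ≈ 1.1 mA, V_DS ≈ 11 V

V_G = V_DD·R_2/(R_1+R_2) = 15×39/107 = 5.47 V.
Assume saturation: I_D = (k_n/2)(V_GS − V_t)² with V_GS = V_G − I_D·R_S = 5.47 − 2.7·I_D.
Substituting gives 2.84·I_D² − 10.6·I_D + 8.14 = 0, with roots I_D = 1.08 or 2.66 mA.
The root I_D = 2.66 mA gives V_GS = -1.71 V ≤ V_t, so take I_D = 1.08 mA.
Then V_GS = 2.56 V and V_DS = V_DD − I_D(R_D+R_S) = 15 − 1.08×3.7 = 11 V.
Saturation requires V_DS ≥ V_GS − V_t = 1.66 V; 11 ≥ 1.66 ✓.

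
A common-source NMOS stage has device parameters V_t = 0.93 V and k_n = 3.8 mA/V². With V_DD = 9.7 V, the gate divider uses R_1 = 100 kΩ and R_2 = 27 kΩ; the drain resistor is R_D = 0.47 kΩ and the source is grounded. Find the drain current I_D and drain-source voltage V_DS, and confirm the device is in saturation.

I_D ≈ 2.4 mA, V_DS ≈ 8.6 V

V_G = V_DD·R_2/(R_1+R_2) = 9.7×27/127 = 2.06 V. With the source grounded, V_GS = V_G = 2.06 V.
Assume saturation: I_D = (k_n/2)(V_GS − V_t)² = (3.8/2)×(2.06 − 0.93)² = 1.9×1.13² = 2.44 mA.
V_DS = V_DD − I_D·R_D = 9.7 − 2.44×0.47 = 8.56 V.
Saturation requires V_DS ≥ V_GS − V_t = 1.13 V; 8.56 ≥ 1.13 ✓.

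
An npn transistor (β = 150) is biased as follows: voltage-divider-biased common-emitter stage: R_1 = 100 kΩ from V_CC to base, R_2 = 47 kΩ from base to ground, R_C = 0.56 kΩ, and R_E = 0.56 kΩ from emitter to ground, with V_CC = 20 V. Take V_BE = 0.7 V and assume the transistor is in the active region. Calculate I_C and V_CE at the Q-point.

Thevenize the base divider: V_Th = V_CC·R_2/(R_1+R_2) = 20×47/147 = 6.39 V, R_Th = R_1‖R_2 = 32 kΩ.
Base-emitter loop: V_Th = I_B·R_Th + V_BE + (β+1)I_B·R_E, so I_B = (6.39 − 0.7) / (32 + 151×0.56) = 0.0489 mA.
I_C = β·I_B = 150×0.0489 = 7.33 mA, and I_E = (β+1)I_B = 7.38 mA.
V_CE = V_CC − I_C·R_C − I_E·R_E = 20 − 7.33×0.56 − 7.38×0.56 = 11.8 V.
V_CE = 11.8 V > 0.2 V confirms active-region operation.

I_C ≈ 7.3 mA, V_CE ≈ 12 V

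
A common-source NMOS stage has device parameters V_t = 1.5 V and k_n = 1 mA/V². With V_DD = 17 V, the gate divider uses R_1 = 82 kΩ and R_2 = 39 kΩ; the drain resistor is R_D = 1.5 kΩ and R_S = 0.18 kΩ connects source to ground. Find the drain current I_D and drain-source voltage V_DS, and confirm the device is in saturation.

I_D ≈ 4.8 mA, V_DS ≈ 8.9 V

V_G = V_DD·R_2/(R_1+R_2) = 17×39/121 = 5.48 V.
Assume saturation: I_D = (k_n/2)(V_GS − V_t)² with V_GS = V_G − I_D·R_S = 5.48 − 0.18·I_D.
Substituting gives 0.0162·I_D² − 1.72·I_D + 7.92 = 0, with roots I_D = 4.83 or 101 mA.
The root I_D = 101 mA gives V_GS = -12.7 V ≤ V_t, so take I_D = 4.83 mA.
Then V_GS = 4.61 V and V_DS = V_DD − I_D(R_D+R_S) = 17 − 4.83×1.68 = 8.88 V.
Saturation requires V_DS ≥ V_GS − V_t = 3.11 V; 8.88 ≥ 3.11 ✓.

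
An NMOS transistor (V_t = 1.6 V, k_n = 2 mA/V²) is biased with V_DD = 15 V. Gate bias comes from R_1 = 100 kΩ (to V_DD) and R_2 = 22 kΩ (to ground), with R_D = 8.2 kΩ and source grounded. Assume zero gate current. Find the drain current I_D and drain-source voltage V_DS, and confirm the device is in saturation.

I_D ≈ 1.2 mA, V_DS ≈ 5 V

V_G = V_DD·R_2/(R_1+R_2) = 15×22/122 = 2.7 V. With the source grounded, V_GS = V_G = 2.7 V.
Assume saturation: I_D = (k_n/2)(V_GS − V_t)² = (2/2)×(2.7 − 1.6)² = 1×1.1² = 1.22 mA.
V_DS = V_DD − I_D·R_D = 15 − 1.22×8.2 = 4.99 V.
Saturation requires V_DS ≥ V_GS − V_t = 1.1 V; 4.99 ≥ 1.1 ✓.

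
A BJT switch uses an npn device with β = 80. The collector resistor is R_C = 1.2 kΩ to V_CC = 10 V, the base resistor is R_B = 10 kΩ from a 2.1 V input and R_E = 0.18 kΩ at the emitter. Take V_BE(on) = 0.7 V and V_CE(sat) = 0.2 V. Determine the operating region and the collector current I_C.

active; I_C ≈ 4.6 mA

Assume active. Base-emitter loop: I_B = (V_BB − V_BE)/(R_B + (β+1)R_E) = (2.1 − 0.7)/(10 + 81×0.18) = 0.057 mA.
I_C = β·I_B = 80×0.057 = 4.56 mA.
V_CE = V_CC − I_C·R_C − I_E·R_E = 10 − 4.56×1.2 − 4.61×0.18 = 3.7 V > V_CE(sat), so the active-region assumption holds.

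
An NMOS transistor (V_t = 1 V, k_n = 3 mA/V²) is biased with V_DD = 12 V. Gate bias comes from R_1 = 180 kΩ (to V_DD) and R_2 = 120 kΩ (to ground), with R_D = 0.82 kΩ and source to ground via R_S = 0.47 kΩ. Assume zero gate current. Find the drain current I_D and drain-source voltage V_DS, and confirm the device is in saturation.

V_G = V_DD·R_2/(R_1+R_2) = 12×120/300 = 4.8 V.
Assume saturation: I_D = (k_n/2)(V_GS − V_t)² with V_GS = V_G − I_D·R_S = 4.8 − 0.47·I_D.
Substituting gives 0.331·I_D² − 6.36·I_D + 21.7 = 0, with roots I_D = 4.43 or 14.8 mA.
The root I_D = 14.8 mA gives V_GS = -2.14 V ≤ V_t, so take I_D = 4.43 mA.
Then V_GS = 2.72 V and V_DS = V_DD − I_D(R_D+R_S) = 12 − 4.43×1.29 = 6.29 V.
Saturation requires V_DS ≥ V_GS − V_t = 1.72 V; 6.29 ≥ 1.72 ✓.

I_D ≈ 4.4 mA, V_DS ≈ 6.3 V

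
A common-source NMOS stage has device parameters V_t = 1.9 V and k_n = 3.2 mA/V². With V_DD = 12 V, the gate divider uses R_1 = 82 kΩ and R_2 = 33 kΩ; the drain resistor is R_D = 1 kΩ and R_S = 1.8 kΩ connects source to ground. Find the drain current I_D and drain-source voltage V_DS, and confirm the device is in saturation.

V_G = V_DD·R_2/(R_1+R_2) = 12×33/115 = 3.44 V.
Assume saturation: I_D = (k_n/2)(V_GS − V_t)² with V_GS = V_G − I_D·R_S = 3.44 − 1.8·I_D.
Substituting gives 5.18·I_D² − 9.89·I_D + 3.81 = 0, with roots I_D = 0.536 or 1.37 mA.
The root I_D = 1.37 mA gives V_GS = 0.974 V ≤ V_t, so take I_D = 0.536 mA.
Then V_GS = 2.48 V and V_DS = V_DD − I_D(R_D+R_S) = 12 − 0.536×2.8 = 10.5 V.
Saturation requires V_DS ≥ V_GS − V_t = 0.579 V; 10.5 ≥ 0.579 ✓.

I_D ≈ 0.54 mA, V_DS ≈ 10 V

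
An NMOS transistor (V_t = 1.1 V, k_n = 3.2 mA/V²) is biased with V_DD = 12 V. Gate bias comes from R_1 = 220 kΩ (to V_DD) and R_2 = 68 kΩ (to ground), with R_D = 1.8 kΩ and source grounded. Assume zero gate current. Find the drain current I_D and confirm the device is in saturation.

V_G = V_DD·R_2/(R_1+R_2) = 12×68/288 = 2.83 V. With the source grounded, V_GS = V_G = 2.83 V.
Assume saturation: I_D = (k_n/2)(V_GS − V_t)² = (3.2/2)×(2.83 − 1.1)² = 1.6×1.73² = 4.81 mA.
V_DS = V_DD − I_D·R_D = 12 − 4.81×1.8 = 3.35 V.
Saturation requires V_DS ≥ V_GS − V_t = 1.73 V; 3.35 ≥ 1.73 ✓.

I_D ≈ 4.8 mA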